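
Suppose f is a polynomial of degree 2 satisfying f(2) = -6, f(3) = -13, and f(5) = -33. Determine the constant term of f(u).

Write f(u) = au^2 + bu + c. Substituting each data point gives a linear system:
  4a + 2b + c = -6
  9a + 3b + c = -13
  25a + 5b + c = -33
Solving the system yields a = -1, b = -2, c = 2.
So f(u) = -u^2 - 2u + 2.
The constant term is 2.

2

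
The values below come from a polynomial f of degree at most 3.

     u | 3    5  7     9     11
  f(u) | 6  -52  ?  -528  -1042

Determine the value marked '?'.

-214

On equispaced nodes a degree-3 polynomial has vanishing fourth forward difference, so
  f(3) - 4·f(5) + 6·f(7) - 4·f(9) + f(11) = 0.
Substituting the known values and solving for f(7):
  6·f(7) = -1284
  f(7) = -214.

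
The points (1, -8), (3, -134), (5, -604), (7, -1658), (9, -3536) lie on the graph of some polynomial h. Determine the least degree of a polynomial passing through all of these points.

3

Forward differences of the values at n = 1, 3, 5, 7, 9:
  h  : -8  -134  -604  -1658  -3536
  Δ  : -126  -470  -1054  -1878
  Δ^2: -344  -584  -824
  Δ^3: -240  -240
  Δ^4: 0
The third differences are constant (-240) and nonzero, while all higher differences vanish, so the minimal degree is 3.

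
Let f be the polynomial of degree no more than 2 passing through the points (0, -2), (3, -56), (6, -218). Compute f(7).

Using the Lagrange interpolation formula with nodes 0, 3, 6:
  L_0(n) = (n - 3)(n - 6) / 18
  L_1(n) = n(n - 6) / -9
  L_2(n) = n(n - 3) / 18
Then f(n) = -2·L_0(n) - 56·L_1(n) - 218·L_2(n).
Expanding and collecting terms gives f(n) = -6n^2 - 2.
Evaluating at n = 7: f(7) = -296.

-296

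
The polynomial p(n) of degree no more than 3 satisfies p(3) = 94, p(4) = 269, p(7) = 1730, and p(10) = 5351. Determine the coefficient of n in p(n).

Write p(n) = an^3 + bn^2 + cn + d. Substituting each data point gives a linear system:
  27a + 9b + 3c + d = 94
  64a + 16b + 4c + d = 269
  343a + 49b + 7c + d = 1730
  1000a + 100b + 10c + d = 5351
Solving the system yields a = 6, b = -6, c = -5, d = 1.
So p(n) = 6n^3 - 6n^2 - 5n + 1.
The coefficient of n is -5.

-5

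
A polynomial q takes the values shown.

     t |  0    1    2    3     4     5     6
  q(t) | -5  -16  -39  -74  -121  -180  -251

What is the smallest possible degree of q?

Forward differences of the values at t = 0, 1, 2, 3, 4, 5, 6:
  q  : -5  -16  -39  -74  -121  -180  -251
  Δ  : -11  -23  -35  -47  -59  -71
  Δ^2: -12  -12  -12  -12  -12
  Δ^3: 0  0  0  0
  Δ^4: 0  0  0
  Δ^5: 0  0
  Δ^6: 0
The second differences are constant (-12) and nonzero, while all higher differences vanish, so the minimal degree is 2.

2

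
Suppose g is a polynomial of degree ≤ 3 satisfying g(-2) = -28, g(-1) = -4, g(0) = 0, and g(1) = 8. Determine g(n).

g(n) = 4n^3 + 2n^2 + 2n

Write g(n) = an^3 + bn^2 + cn + d. Substituting each data point gives a linear system:
  -8a + 4b - 2c + d = -28
  -a + b - c + d = -4
  d = 0
  a + b + c + d = 8
Solving the system yields a = 4, b = 2, c = 2, d = 0.
So g(n) = 4n³ + 2n² + 2n.
Check: g(-2) = -28. ✓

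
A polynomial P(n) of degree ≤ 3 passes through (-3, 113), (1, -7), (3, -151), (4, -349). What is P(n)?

Write P(n) = an^3 + bn^2 + cn + d. Substituting each data point gives a linear system:
  -27a + 9b - 3c + d = 113
  a + b + c + d = -7
  27a + 9b + 3c + d = -151
  64a + 16b + 4c + d = -349
Solving the system yields a = -5, b = -2, c = 1, d = -1.
So P(n) = -5n^3 - 2n^2 + n - 1.
Check: P(3) = -151. ✓

P(n) = -5n^3 - 2n^2 + n - 1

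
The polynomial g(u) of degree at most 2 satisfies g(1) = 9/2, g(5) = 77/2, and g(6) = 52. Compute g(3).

Write g(u) = au^2 + bu + c. Substituting each data point gives a linear system:
  a + b + c = 9/2
  25a + 5b + c = 77/2
  36a + 6b + c = 52
Solving the system yields a = 1, b = 5/2, c = 1.
So g(u) = u² + (5/2)u + 1.
Then g(3) = 35/2.

35/2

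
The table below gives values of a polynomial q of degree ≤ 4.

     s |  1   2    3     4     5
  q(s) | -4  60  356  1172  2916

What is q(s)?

q(s) = 5s^4 - 2s^3 + 3s^2 - 6s - 4

Write q(s) = as^4 + bs^3 + cs^2 + ds + e. Substituting each data point gives a linear system:
  a + b + c + d + e = -4
  16a + 8b + 4c + 2d + e = 60
  81a + 27b + 9c + 3d + e = 356
  256a + 64b + 16c + 4d + e = 1172
  625a + 125b + 25c + 5d + e = 2916
Solving the system yields a = 5, b = -2, c = 3, d = -6, e = -4.
So q(s) = 5s⁴ - 2s³ + 3s² - 6s - 4.
Check: q(1) = -4. ✓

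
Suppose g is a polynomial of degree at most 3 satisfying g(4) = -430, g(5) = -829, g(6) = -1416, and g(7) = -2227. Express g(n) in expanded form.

Using the Lagrange interpolation formula with nodes 4, 5, 6, 7:
  L_0(n) = (n - 5)(n - 6)(n - 7) / -6
  L_1(n) = (n - 4)(n - 6)(n - 7) / 2
  L_2(n) = (n - 4)(n - 5)(n - 7) / -2
  L_3(n) = (n - 4)(n - 5)(n - 6) / 6
Then g(n) = -430·L_0(n) - 829·L_1(n) - 1416·L_2(n) - 2227·L_3(n).
Expanding and collecting terms gives g(n) = -6n³ - 4n² + 3n + 6.
Check: g(4) = -430. ✓

g(n) = -6n^3 - 4n^2 + 3n + 6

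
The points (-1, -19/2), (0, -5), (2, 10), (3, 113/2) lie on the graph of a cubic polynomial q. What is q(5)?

635/2

Using the Lagrange interpolation formula with nodes -1, 0, 2, 3:
  L_0(n) = n(n - 2)(n - 3) / -12
  L_1(n) = (n + 1)(n - 2)(n - 3) / 6
  L_2(n) = (n + 1)n(n - 3) / -6
  L_3(n) = (n + 1)n(n - 2) / 12
Then q(n) = -19/2·L_0(n) - 5·L_1(n) + 10·L_2(n) + 113/2·L_3(n).
Expanding and collecting terms gives q(n) = 3n³ - 2n² - (1/2)n - 5.
Evaluating at n = 5: q(5) = 635/2.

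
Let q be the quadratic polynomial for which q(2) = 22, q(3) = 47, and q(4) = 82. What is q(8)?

322

Forward differences of the values at t = 2, 3, 4:
  q  : 22  47  82
  Δ  : 25  35
  Δ^2: 10
The second differences are constant, confirming degree 2.
Interpolating (Newton forward form) and evaluating at t = 8 gives q(8) = 322.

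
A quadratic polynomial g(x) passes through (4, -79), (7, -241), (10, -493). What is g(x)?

g(x) = -5x^2 + x - 3

Write g(x) = ax^2 + bx + c. Substituting each data point gives a linear system:
  16a + 4b + c = -79
  49a + 7b + c = -241
  100a + 10b + c = -493
Solving the system yields a = -5, b = 1, c = -3.
So g(x) = -5x^2 + x - 3.
Check: g(10) = -493. ✓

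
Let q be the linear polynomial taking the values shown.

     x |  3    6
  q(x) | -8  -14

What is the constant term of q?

Write q(x) = ax + b. Substituting each data point gives a linear system:
  3a + b = -8
  6a + b = -14
Solving the system yields a = -2, b = -2.
So q(x) = -2x - 2.
The constant term is -2.

-2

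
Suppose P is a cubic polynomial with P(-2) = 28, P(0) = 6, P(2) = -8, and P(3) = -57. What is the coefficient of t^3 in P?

Write P(t) = at^3 + bt^2 + ct + d. Substituting each data point gives a linear system:
  -8a + 4b - 2c + d = 28
  d = 6
  8a + 4b + 2c + d = -8
  27a + 9b + 3c + d = -57
Solving the system yields a = -3, b = 1, c = 3, d = 6.
So P(t) = -3t^3 + t^2 + 3t + 6.
The leading coefficient is -3.

-3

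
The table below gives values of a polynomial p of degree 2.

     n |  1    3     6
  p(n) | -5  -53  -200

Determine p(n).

p(n) = -5n^2 - 4n + 4

Using the Lagrange interpolation formula with nodes 1, 3, 6:
  L_0(n) = (n - 3)(n - 6) / 10
  L_1(n) = (n - 1)(n - 6) / -6
  L_2(n) = (n - 1)(n - 3) / 15
Then p(n) = -5·L_0(n) - 53·L_1(n) - 200·L_2(n).
Expanding and collecting terms gives p(n) = -5n^2 - 4n + 4.
Check: p(3) = -53. ✓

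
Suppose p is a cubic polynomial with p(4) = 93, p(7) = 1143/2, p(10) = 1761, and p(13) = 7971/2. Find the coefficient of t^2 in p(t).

-5/2

Write p(t) = at^3 + bt^2 + ct + d. Substituting each data point gives a linear system:
  64a + 16b + 4c + d = 93
  343a + 49b + 7c + d = 1143/2
  1000a + 100b + 10c + d = 1761
  2197a + 169b + 13c + d = 7971/2
Solving the system yields a = 2, b = -5/2, c = 1, d = 1.
So p(t) = 2t³ - (5/2)t² + t + 1.
The coefficient of t^2 is -5/2.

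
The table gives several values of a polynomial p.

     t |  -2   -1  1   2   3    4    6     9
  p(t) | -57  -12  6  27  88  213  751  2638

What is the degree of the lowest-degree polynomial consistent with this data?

3

Divided differences on the nodes -2, -1, 1, 2, 3, 4, 6, 9:
  order 0: -57  -12  6  27  88  213  751  2638
  order 1: 45  9  21  61  125  269  629
  order 2: -12  4  20  32  48  72
  order 3: 4  4  4  4  4
  order 4: 0  0  0  0
  order 5: 0  0  0
  order 6: 0  0
  order 7: 0
The order-3 divided differences are all 4 (nonzero) and every higher order vanishes, so the data lies on a polynomial of degree exactly 3.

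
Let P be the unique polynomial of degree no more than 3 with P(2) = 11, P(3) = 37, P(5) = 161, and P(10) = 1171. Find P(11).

Using the Lagrange interpolation formula with nodes 2, 3, 5, 10:
  L_0(n) = (n - 3)(n - 5)(n - 10) / -24
  L_1(n) = (n - 2)(n - 5)(n - 10) / 14
  L_2(n) = (n - 2)(n - 3)(n - 10) / -30
  L_3(n) = (n - 2)(n - 3)(n - 5) / 280
Then P(n) = 11·L_0(n) + 37·L_1(n) + 161·L_2(n) + 1171·L_3(n).
Expanding and collecting terms gives P(n) = n^3 + 2n^2 - 3n + 1.
Evaluating at n = 11: P(11) = 1541.

1541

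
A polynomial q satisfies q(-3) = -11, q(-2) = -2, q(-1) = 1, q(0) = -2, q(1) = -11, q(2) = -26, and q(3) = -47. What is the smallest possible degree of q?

2

Forward differences of the values at n = -3, -2, -1, 0, 1, 2, 3:
  q  : -11  -2  1  -2  -11  -26  -47
  Δ  : 9  3  -3  -9  -15  -21
  Δ^2: -6  -6  -6  -6  -6
  Δ^3: 0  0  0  0
  Δ^4: 0  0  0
  Δ^5: 0  0
  Δ^6: 0
The second differences are constant (-6) and nonzero, while all higher differences vanish, so the minimal degree is 2.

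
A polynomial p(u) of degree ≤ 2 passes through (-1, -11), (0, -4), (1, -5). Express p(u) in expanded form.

p(u) = -4u^2 + 3u - 4

Using the Lagrange interpolation formula with nodes -1, 0, 1:
  L_0(u) = u(u - 1) / 2
  L_1(u) = (u + 1)(u - 1) / -1
  L_2(u) = (u + 1)u / 2
Then p(u) = -11·L_0(u) - 4·L_1(u) - 5·L_2(u).
Expanding and collecting terms gives p(u) = -4u² + 3u - 4.
Check: p(-1) = -11. ✓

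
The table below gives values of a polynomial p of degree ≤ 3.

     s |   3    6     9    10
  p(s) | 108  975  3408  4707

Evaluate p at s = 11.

Write p(s) = as^3 + bs^2 + cs + d. Substituting each data point gives a linear system:
  27a + 9b + 3c + d = 108
  216a + 36b + 6c + d = 975
  729a + 81b + 9c + d = 3408
  1000a + 100b + 10c + d = 4707
Solving the system yields a = 5, b = -3, c = 1, d = -3.
So p(s) = 5s^3 - 3s^2 + s - 3.
Then p(11) = 6300.

6300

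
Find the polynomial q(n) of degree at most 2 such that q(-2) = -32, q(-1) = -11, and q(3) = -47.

Write q(n) = an^2 + bn + c. Substituting each data point gives a linear system:
  4a - 2b + c = -32
  a - b + c = -11
  9a + 3b + c = -47
Solving the system yields a = -6, b = 3, c = -2.
So q(n) = -6n² + 3n - 2.
Check: q(3) = -47. ✓

q(n) = -6n^2 + 3n - 2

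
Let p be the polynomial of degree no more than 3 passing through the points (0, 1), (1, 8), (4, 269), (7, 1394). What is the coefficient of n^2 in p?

0

Write p(n) = an^3 + bn^2 + cn + d. Substituting each data point gives a linear system:
  d = 1
  a + b + c + d = 8
  64a + 16b + 4c + d = 269
  343a + 49b + 7c + d = 1394
Solving the system yields a = 4, b = 0, c = 3, d = 1.
So p(n) = 4n³ + 3n + 1.
The coefficient of n^2 is 0.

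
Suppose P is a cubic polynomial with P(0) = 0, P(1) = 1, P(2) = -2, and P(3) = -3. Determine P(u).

Using the Lagrange interpolation formula with nodes 0, 1, 2, 3:
  L_0(u) = (u - 1)(u - 2)(u - 3) / -6
  L_1(u) = u(u - 2)(u - 3) / 2
  L_2(u) = u(u - 1)(u - 3) / -2
  L_3(u) = u(u - 1)(u - 2) / 6
Then P(u) = 0·L_0(u) + 1·L_1(u) - 2·L_2(u) - 3·L_3(u).
Expanding and collecting terms gives P(u) = u³ - 5u² + 5u.
Check: P(1) = 1. ✓

P(u) = u^3 - 5u^2 + 5u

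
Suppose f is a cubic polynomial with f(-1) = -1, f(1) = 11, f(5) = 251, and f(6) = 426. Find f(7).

Using the Lagrange interpolation formula with nodes -1, 1, 5, 6:
  L_0(u) = (u - 1)(u - 5)(u - 6) / -84
  L_1(u) = (u + 1)(u - 5)(u - 6) / 40
  L_2(u) = (u + 1)(u - 1)(u - 6) / -24
  L_3(u) = (u + 1)(u - 1)(u - 5) / 35
Then f(u) = -1·L_0(u) + 11·L_1(u) + 251·L_2(u) + 426·L_3(u).
Expanding and collecting terms gives f(u) = 2u³ - u² + 4u + 6.
Evaluating at u = 7: f(7) = 671.

671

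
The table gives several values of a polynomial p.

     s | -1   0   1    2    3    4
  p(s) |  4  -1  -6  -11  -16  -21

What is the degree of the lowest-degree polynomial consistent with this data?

Forward differences of the values at s = -1, 0, 1, 2, 3, 4:
  p  : 4  -1  -6  -11  -16  -21
  Δ  : -5  -5  -5  -5  -5
  Δ^2: 0  0  0  0
  Δ^3: 0  0  0
  Δ^4: 0  0
  Δ^5: 0
The first differences are constant (-5) and nonzero, while all higher differences vanish, so the minimal degree is 1.

1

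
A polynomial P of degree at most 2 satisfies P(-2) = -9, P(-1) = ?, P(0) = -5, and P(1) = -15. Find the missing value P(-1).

On equispaced nodes a degree-2 polynomial has vanishing third forward difference, so
  - P(-2) + 3·P(-1) - 3·P(0) + P(1) = 0.
Substituting the known values and solving for P(-1):
  3·P(-1) = -9
  P(-1) = -3.

-3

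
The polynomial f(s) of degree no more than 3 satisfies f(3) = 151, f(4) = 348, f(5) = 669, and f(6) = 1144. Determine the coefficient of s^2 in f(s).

2

Write f(s) = as^3 + bs^2 + cs + d. Substituting each data point gives a linear system:
  27a + 9b + 3c + d = 151
  64a + 16b + 4c + d = 348
  125a + 25b + 5c + d = 669
  216a + 36b + 6c + d = 1144
Solving the system yields a = 5, b = 2, c = -2, d = 4.
So f(s) = 5s^3 + 2s^2 - 2s + 4.
The coefficient of s^2 is 2.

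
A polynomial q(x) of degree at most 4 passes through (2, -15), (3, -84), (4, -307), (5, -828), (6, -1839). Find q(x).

q(x) = -2x^4 + 4x^3 - 3x^2 - 3

Write q(x) = ax^4 + bx^3 + cx^2 + dx + e. Substituting each data point gives a linear system:
  16a + 8b + 4c + 2d + e = -15
  81a + 27b + 9c + 3d + e = -84
  256a + 64b + 16c + 4d + e = -307
  625a + 125b + 25c + 5d + e = -828
  1296a + 216b + 36c + 6d + e = -1839
Solving the system yields a = -2, b = 4, c = -3, d = 0, e = -3.
So q(x) = -2x⁴ + 4x³ - 3x² - 3.
Check: q(3) = -84. ✓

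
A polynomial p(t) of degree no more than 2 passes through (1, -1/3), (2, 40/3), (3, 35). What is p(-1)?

-11/3

Write p(t) = at^2 + bt + c. Substituting each data point gives a linear system:
  a + b + c = -1/3
  4a + 2b + c = 40/3
  9a + 3b + c = 35
Solving the system yields a = 4, b = 5/3, c = -6.
So p(t) = 4t^2 + (5/3)t - 6.
Then p(-1) = -11/3.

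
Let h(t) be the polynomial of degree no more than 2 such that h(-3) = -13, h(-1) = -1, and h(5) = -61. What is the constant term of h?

Write h(t) = at^2 + bt + c. Substituting each data point gives a linear system:
  9a - 3b + c = -13
  a - b + c = -1
  25a + 5b + c = -61
Solving the system yields a = -2, b = -2, c = -1.
So h(t) = -2t² - 2t - 1.
The constant term is -1.

-1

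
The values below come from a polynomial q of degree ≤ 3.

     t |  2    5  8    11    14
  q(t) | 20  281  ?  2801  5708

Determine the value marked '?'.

1100

On equispaced nodes a degree-3 polynomial has vanishing fourth forward difference, so
  q(2) - 4·q(5) + 6·q(8) - 4·q(11) + q(14) = 0.
Substituting the known values and solving for q(8):
  6·q(8) = 6600
  q(8) = 1100.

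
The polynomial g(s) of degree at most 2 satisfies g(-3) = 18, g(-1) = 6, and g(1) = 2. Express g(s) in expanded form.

g(s) = s^2 - 2s + 3

Using the Lagrange interpolation formula with nodes -3, -1, 1:
  L_0(s) = (s + 1)(s - 1) / 8
  L_1(s) = (s + 3)(s - 1) / -4
  L_2(s) = (s + 3)(s + 1) / 8
Then g(s) = 18·L_0(s) + 6·L_1(s) + 2·L_2(s).
Expanding and collecting terms gives g(s) = s² - 2s + 3.
Check: g(1) = 2. ✓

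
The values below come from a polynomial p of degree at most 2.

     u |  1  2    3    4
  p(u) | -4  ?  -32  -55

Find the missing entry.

-15

On equispaced nodes a degree-2 polynomial has vanishing third forward difference, so
  - p(1) + 3·p(2) - 3·p(3) + p(4) = 0.
Substituting the known values and solving for p(2):
  3·p(2) = -45
  p(2) = -15.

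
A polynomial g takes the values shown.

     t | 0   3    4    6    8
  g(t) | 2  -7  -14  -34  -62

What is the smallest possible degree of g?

Divided differences on the nodes 0, 3, 4, 6, 8:
  order 0: 2  -7  -14  -34  -62
  order 1: -3  -7  -10  -14
  order 2: -1  -1  -1
  order 3: 0  0
  order 4: 0
The order-2 divided differences are all -1 (nonzero) and every higher order vanishes, so the data lies on a polynomial of degree exactly 2.

2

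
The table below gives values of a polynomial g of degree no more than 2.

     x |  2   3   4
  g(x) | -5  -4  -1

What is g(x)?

Using the Lagrange interpolation formula with nodes 2, 3, 4:
  L_0(x) = (x - 3)(x - 4) / 2
  L_1(x) = (x - 2)(x - 4) / -1
  L_2(x) = (x - 2)(x - 3) / 2
Then g(x) = -5·L_0(x) - 4·L_1(x) - 1·L_2(x).
Expanding and collecting terms gives g(x) = x^2 - 4x - 1.
Check: g(4) = -1. ✓

g(x) = x^2 - 4x - 1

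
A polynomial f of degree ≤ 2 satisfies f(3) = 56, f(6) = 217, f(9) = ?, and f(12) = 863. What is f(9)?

On equispaced nodes a degree-2 polynomial has vanishing third forward difference, so
  - f(3) + 3·f(6) - 3·f(9) + f(12) = 0.
Substituting the known values and solving for f(9):
  -3·f(9) = -1458
  f(9) = 486.

486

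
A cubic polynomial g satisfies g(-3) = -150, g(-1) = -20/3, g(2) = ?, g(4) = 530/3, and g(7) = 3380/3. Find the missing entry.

The 4 known points determine the degree-3 polynomial uniquely.
Write g(u) = au^3 + bu^2 + cu + d. Substituting each data point gives a linear system:
  -27a + 9b - 3c + d = -150
  -a + b - c + d = -20/3
  64a + 16b + 4c + d = 530/3
  343a + 49b + 7c + d = 3380/3
Solving the system yields a = 4, b = -5, c = -1/3, d = 2.
So g(u) = 4u^3 - 5u^2 - (1/3)u + 2.
Then g(2) = 40/3.

40/3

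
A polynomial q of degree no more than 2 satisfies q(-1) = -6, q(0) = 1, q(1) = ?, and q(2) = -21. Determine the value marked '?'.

-4

The 3 known points determine the degree-2 polynomial uniquely.
Write q(t) = at^2 + bt + c. Substituting each data point gives a linear system:
  a - b + c = -6
  c = 1
  4a + 2b + c = -21
Solving the system yields a = -6, b = 1, c = 1.
So q(t) = -6t^2 + t + 1.
Then q(1) = -4.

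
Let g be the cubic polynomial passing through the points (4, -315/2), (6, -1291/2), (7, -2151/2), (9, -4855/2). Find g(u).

Using the Lagrange interpolation formula with nodes 4, 6, 7, 9:
  L_0(u) = (u - 6)(u - 7)(u - 9) / -30
  L_1(u) = (u - 4)(u - 7)(u - 9) / 6
  L_2(u) = (u - 4)(u - 6)(u - 9) / -6
  L_3(u) = (u - 4)(u - 6)(u - 7) / 30
Then g(u) = -315/2·L_0(u) - 1291/2·L_1(u) - 2151/2·L_2(u) - 4855/2·L_3(u).
Expanding and collecting terms gives g(u) = -4u³ + 6u² + 5/2.
Check: g(6) = -1291/2. ✓

g(u) = -4u^3 + 6u^2 + 5/2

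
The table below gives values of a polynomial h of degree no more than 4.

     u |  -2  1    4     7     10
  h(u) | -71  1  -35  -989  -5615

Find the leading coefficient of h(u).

Write h(u) = au^4 + bu^3 + cu^2 + du + e. Substituting each data point gives a linear system:
  16a - 8b + 4c - 2d + e = -71
  a + b + c + d + e = 1
  256a + 64b + 16c + 4d + e = -35
  2401a + 343b + 49c + 7d + e = -989
  10000a + 1000b + 100c + 10d + e = -5615
Solving the system yields a = -1, b = 5, c = -6, d = -2, e = 5.
So h(u) = -u^4 + 5u^3 - 6u^2 - 2u + 5.
The leading coefficient is -1.

-1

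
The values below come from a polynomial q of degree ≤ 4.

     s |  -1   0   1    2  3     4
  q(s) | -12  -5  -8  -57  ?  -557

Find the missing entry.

-212

The 5 known points determine the degree-4 polynomial uniquely.
Write q(s) = as^4 + bs^3 + cs^2 + ds + e. Substituting each data point gives a linear system:
  a - b + c - d + e = -12
  e = -5
  a + b + c + d + e = -8
  16a + 8b + 4c + 2d + e = -57
  256a + 64b + 16c + 4d + e = -557
Solving the system yields a = -1, b = -4, c = -4, d = 6, e = -5.
So q(s) = -s⁴ - 4s³ - 4s² + 6s - 5.
Then q(3) = -212.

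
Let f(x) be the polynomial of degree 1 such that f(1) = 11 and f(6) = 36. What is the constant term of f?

Write f(x) = ax + b. Substituting each data point gives a linear system:
  a + b = 11
  6a + b = 36
Solving the system yields a = 5, b = 6.
So f(x) = 5x + 6.
The constant term is 6.

6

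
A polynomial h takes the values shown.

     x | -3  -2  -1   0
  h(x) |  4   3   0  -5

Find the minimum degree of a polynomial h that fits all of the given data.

2

Forward differences of the values at x = -3, -2, -1, 0:
  h  : 4  3  0  -5
  Δ  : -1  -3  -5
  Δ^2: -2  -2
  Δ^3: 0
The second differences are constant (-2) and nonzero, while all higher differences vanish, so the minimal degree is 2.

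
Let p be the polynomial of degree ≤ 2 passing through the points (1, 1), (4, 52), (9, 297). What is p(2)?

Using the Lagrange interpolation formula with nodes 1, 4, 9:
  L_0(n) = (n - 4)(n - 9) / 24
  L_1(n) = (n - 1)(n - 9) / -15
  L_2(n) = (n - 1)(n - 4) / 40
Then p(n) = 1·L_0(n) + 52·L_1(n) + 297·L_2(n).
Expanding and collecting terms gives p(n) = 4n² - 3n.
Evaluating at n = 2: p(2) = 10.

10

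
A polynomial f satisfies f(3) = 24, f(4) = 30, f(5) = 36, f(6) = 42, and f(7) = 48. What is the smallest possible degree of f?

Forward differences of the values at x = 3, 4, 5, 6, 7:
  f  : 24  30  36  42  48
  Δ  : 6  6  6  6
  Δ^2: 0  0  0
  Δ^3: 0  0
  Δ^4: 0
The first differences are constant (6) and nonzero, while all higher differences vanish, so the minimal degree is 1.

1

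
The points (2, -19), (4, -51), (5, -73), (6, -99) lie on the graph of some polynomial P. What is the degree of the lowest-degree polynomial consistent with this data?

Divided differences on the nodes 2, 4, 5, 6:
  order 0: -19  -51  -73  -99
  order 1: -16  -22  -26
  order 2: -2  -2
  order 3: 0
The order-2 divided differences are all -2 (nonzero) and every higher order vanishes, so the data lies on a polynomial of degree exactly 2.

2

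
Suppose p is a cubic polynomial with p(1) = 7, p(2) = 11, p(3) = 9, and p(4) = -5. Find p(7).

Forward differences of the values at u = 1, 2, 3, 4:
  p  : 7  11  9  -5
  Δ  : 4  -2  -14
  Δ^2: -6  -12
  Δ^3: -6
The third differences are constant, confirming degree 3.
Interpolating (Newton forward form) and evaluating at u = 7 gives p(7) = -179.

-179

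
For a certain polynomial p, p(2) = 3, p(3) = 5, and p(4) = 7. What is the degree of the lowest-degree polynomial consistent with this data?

Forward differences of the values at x = 2, 3, 4:
  p  : 3  5  7
  Δ  : 2  2
  Δ^2: 0
The first differences are constant (2) and nonzero, while all higher differences vanish, so the minimal degree is 1.

1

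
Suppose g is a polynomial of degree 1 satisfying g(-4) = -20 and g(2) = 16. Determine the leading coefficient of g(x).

Write g(x) = ax + b. Substituting each data point gives a linear system:
  -4a + b = -20
  2a + b = 16
Solving the system yields a = 6, b = 4.
So g(x) = 6x + 4.
The leading coefficient is 6.

6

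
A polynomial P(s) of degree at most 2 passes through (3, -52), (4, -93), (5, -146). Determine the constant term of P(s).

Write P(s) = as^2 + bs + c. Substituting each data point gives a linear system:
  9a + 3b + c = -52
  16a + 4b + c = -93
  25a + 5b + c = -146
Solving the system yields a = -6, b = 1, c = -1.
So P(s) = -6s² + s - 1.
The constant term is -1.

-1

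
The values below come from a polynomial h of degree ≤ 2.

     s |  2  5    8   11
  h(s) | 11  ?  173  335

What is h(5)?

On equispaced nodes a degree-2 polynomial has vanishing third forward difference, so
  - h(2) + 3·h(5) - 3·h(8) + h(11) = 0.
Substituting the known values and solving for h(5):
  3·h(5) = 195
  h(5) = 65.

65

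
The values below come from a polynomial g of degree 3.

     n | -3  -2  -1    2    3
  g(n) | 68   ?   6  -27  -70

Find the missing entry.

25

The 4 known points determine the degree-3 polynomial uniquely.
Write g(n) = an^3 + bn^2 + cn + d. Substituting each data point gives a linear system:
  -27a + 9b - 3c + d = 68
  -a + b - c + d = 6
  8a + 4b + 2c + d = -27
  27a + 9b + 3c + d = -70
Solving the system yields a = -2, b = 0, c = -5, d = -1.
So g(n) = -2n^3 - 5n - 1.
Then g(-2) = 25.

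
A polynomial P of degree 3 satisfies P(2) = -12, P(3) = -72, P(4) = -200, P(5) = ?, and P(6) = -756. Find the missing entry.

-420

On equispaced nodes a degree-3 polynomial has vanishing fourth forward difference, so
  P(2) - 4·P(3) + 6·P(4) - 4·P(5) + P(6) = 0.
Substituting the known values and solving for P(5):
  -4·P(5) = 1680
  P(5) = -420.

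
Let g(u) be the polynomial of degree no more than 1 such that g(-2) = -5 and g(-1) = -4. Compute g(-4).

Using the Lagrange interpolation formula with nodes -2, -1:
  L_0(u) = (u + 1) / -1
  L_1(u) = (u + 2) / 1
Then g(u) = -5·L_0(u) - 4·L_1(u).
Expanding and collecting terms gives g(u) = u - 3.
Evaluating at u = -4: g(-4) = -7.

-7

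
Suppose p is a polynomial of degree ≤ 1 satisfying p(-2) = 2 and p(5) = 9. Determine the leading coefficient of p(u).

Write p(u) = au + b. Substituting each data point gives a linear system:
  -2a + b = 2
  5a + b = 9
Solving the system yields a = 1, b = 4.
So p(u) = u + 4.
The leading coefficient is 1.

1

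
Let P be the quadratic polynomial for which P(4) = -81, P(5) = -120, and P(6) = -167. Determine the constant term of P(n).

-5

Write P(n) = an^2 + bn + c. Substituting each data point gives a linear system:
  16a + 4b + c = -81
  25a + 5b + c = -120
  36a + 6b + c = -167
Solving the system yields a = -4, b = -3, c = -5.
So P(n) = -4n^2 - 3n - 5.
The constant term is -5.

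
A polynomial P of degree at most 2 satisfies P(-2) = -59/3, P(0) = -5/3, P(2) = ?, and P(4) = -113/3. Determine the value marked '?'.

-23/3

The 3 known points determine the degree-2 polynomial uniquely.
Write P(t) = at^2 + bt + c. Substituting each data point gives a linear system:
  4a - 2b + c = -59/3
  c = -5/3
  16a + 4b + c = -113/3
Solving the system yields a = -3, b = 3, c = -5/3.
So P(t) = -3t^2 + 3t - 5/3.
Then P(2) = -23/3.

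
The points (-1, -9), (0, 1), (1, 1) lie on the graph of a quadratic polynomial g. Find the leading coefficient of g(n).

Write g(n) = an^2 + bn + c. Substituting each data point gives a linear system:
  a - b + c = -9
  c = 1
  a + b + c = 1
Solving the system yields a = -5, b = 5, c = 1.
So g(n) = -5n^2 + 5n + 1.
The leading coefficient is -5.

-5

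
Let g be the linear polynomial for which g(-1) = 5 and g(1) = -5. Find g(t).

Write g(t) = at + b. Substituting each data point gives a linear system:
  -a + b = 5
  a + b = -5
Solving the system yields a = -5, b = 0.
So g(t) = -5t.
Check: g(1) = -5. ✓

g(t) = -5t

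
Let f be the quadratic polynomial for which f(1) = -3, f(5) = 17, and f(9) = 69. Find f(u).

Using the Lagrange interpolation formula with nodes 1, 5, 9:
  L_0(u) = (u - 5)(u - 9) / 32
  L_1(u) = (u - 1)(u - 9) / -16
  L_2(u) = (u - 1)(u - 5) / 32
Then f(u) = -3·L_0(u) + 17·L_1(u) + 69·L_2(u).
Expanding and collecting terms gives f(u) = u² - u - 3.
Check: f(5) = 17. ✓

f(u) = u^2 - u - 3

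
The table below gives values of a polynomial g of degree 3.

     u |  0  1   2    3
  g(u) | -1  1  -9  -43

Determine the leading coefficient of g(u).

Write g(u) = au^3 + bu^2 + cu + d. Substituting each data point gives a linear system:
  d = -1
  a + b + c + d = 1
  8a + 4b + 2c + d = -9
  27a + 9b + 3c + d = -43
Solving the system yields a = -2, b = 0, c = 4, d = -1.
So g(u) = -2u^3 + 4u - 1.
The leading coefficient is -2.

-2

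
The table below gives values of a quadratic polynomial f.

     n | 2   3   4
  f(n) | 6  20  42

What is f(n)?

f(n) = 4n^2 - 6n + 2

Write f(n) = an^2 + bn + c. Substituting each data point gives a linear system:
  4a + 2b + c = 6
  9a + 3b + c = 20
  16a + 4b + c = 42
Solving the system yields a = 4, b = -6, c = 2.
So f(n) = 4n² - 6n + 2.
Check: f(2) = 6. ✓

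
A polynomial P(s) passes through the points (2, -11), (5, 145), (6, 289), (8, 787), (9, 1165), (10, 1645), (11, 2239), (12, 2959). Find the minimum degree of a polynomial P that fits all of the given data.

Divided differences on the nodes 2, 5, 6, 8, 9, 10, 11, 12:
  order 0: -11  145  289  787  1165  1645  2239  2959
  order 1: 52  144  249  378  480  594  720
  order 2: 23  35  43  51  57  63
  order 3: 2  2  2  2  2
  order 4: 0  0  0  0
  order 5: 0  0  0
  order 6: 0  0
  order 7: 0
The order-3 divided differences are all 2 (nonzero) and every higher order vanishes, so the data lies on a polynomial of degree exactly 3.

3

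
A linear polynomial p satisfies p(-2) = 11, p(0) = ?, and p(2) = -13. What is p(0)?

-1

On equispaced nodes a degree-1 polynomial has vanishing second forward difference, so
  p(-2) - 2·p(0) + p(2) = 0.
Substituting the known values and solving for p(0):
  -2·p(0) = 2
  p(0) = -1.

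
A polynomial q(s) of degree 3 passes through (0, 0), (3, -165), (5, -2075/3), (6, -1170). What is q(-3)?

Write q(s) = as^3 + bs^2 + cs + d. Substituting each data point gives a linear system:
  d = 0
  27a + 9b + 3c + d = -165
  125a + 25b + 5c + d = -2075/3
  216a + 36b + 6c + d = -1170
Solving the system yields a = -5, b = -5/3, c = -5, d = 0.
So q(s) = -5s³ - (5/3)s² - 5s.
Then q(-3) = 135.

135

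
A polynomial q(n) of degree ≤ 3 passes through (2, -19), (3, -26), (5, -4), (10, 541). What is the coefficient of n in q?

Write q(n) = an^3 + bn^2 + cn + d. Substituting each data point gives a linear system:
  8a + 4b + 2c + d = -19
  27a + 9b + 3c + d = -26
  125a + 25b + 5c + d = -4
  1000a + 100b + 10c + d = 541
Solving the system yields a = 1, b = -4, c = -6, d = 1.
So q(n) = n³ - 4n² - 6n + 1.
The coefficient of n is -6.

-6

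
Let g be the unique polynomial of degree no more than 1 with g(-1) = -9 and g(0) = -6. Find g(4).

6

Write g(u) = au + b. Substituting each data point gives a linear system:
  -a + b = -9
  b = -6
Solving the system yields a = 3, b = -6.
So g(u) = 3u - 6.
Then g(4) = 6.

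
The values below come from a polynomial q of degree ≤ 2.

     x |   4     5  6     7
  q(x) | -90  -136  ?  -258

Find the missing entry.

On equispaced nodes a degree-2 polynomial has vanishing third forward difference, so
  - q(4) + 3·q(5) - 3·q(6) + q(7) = 0.
Substituting the known values and solving for q(6):
  -3·q(6) = 576
  q(6) = -192.

-192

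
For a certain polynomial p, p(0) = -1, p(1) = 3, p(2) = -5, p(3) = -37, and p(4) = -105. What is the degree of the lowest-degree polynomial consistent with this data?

Forward differences of the values at s = 0, 1, 2, 3, 4:
  p  : -1  3  -5  -37  -105
  Δ  : 4  -8  -32  -68
  Δ^2: -12  -24  -36
  Δ^3: -12  -12
  Δ^4: 0
The third differences are constant (-12) and nonzero, while all higher differences vanish, so the minimal degree is 3.

3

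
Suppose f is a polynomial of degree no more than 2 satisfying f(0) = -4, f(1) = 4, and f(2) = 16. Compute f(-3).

-4

Using the Lagrange interpolation formula with nodes 0, 1, 2:
  L_0(x) = (x - 1)(x - 2) / 2
  L_1(x) = x(x - 2) / -1
  L_2(x) = x(x - 1) / 2
Then f(x) = -4·L_0(x) + 4·L_1(x) + 16·L_2(x).
Expanding and collecting terms gives f(x) = 2x^2 + 6x - 4.
Evaluating at x = -3: f(-3) = -4.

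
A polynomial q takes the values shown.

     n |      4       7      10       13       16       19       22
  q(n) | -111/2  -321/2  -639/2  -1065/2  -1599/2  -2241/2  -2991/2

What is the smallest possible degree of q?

2

Forward differences of the values at n = 4, 7, 10, 13, 16, 19, 22:
  q  : -111/2  -321/2  -639/2  -1065/2  -1599/2  -2241/2  -2991/2
  Δ  : -105  -159  -213  -267  -321  -375
  Δ^2: -54  -54  -54  -54  -54
  Δ^3: 0  0  0  0
  Δ^4: 0  0  0
  Δ^5: 0  0
  Δ^6: 0
The second differences are constant (-54) and nonzero, while all higher differences vanish, so the minimal degree is 2.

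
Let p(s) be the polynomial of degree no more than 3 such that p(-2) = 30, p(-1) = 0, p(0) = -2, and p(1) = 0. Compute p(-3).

112

Write p(s) = as^3 + bs^2 + cs + d. Substituting each data point gives a linear system:
  -8a + 4b - 2c + d = 30
  -a + b - c + d = 0
  d = -2
  a + b + c + d = 0
Solving the system yields a = -4, b = 2, c = 4, d = -2.
So p(s) = -4s^3 + 2s^2 + 4s - 2.
Then p(-3) = 112.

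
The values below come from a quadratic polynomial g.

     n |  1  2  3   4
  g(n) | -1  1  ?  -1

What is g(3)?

1

The 3 known points determine the degree-2 polynomial uniquely.
Write g(n) = an^2 + bn + c. Substituting each data point gives a linear system:
  a + b + c = -1
  4a + 2b + c = 1
  16a + 4b + c = -1
Solving the system yields a = -1, b = 5, c = -5.
So g(n) = -n^2 + 5n - 5.
Then g(3) = 1.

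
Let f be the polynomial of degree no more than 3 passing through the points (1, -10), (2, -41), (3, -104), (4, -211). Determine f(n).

Write f(n) = an^3 + bn^2 + cn + d. Substituting each data point gives a linear system:
  a + b + c + d = -10
  8a + 4b + 2c + d = -41
  27a + 9b + 3c + d = -104
  64a + 16b + 4c + d = -211
Solving the system yields a = -2, b = -4, c = -5, d = 1.
So f(n) = -2n^3 - 4n^2 - 5n + 1.
Check: f(3) = -104. ✓

f(n) = -2n^3 - 4n^2 - 5n + 1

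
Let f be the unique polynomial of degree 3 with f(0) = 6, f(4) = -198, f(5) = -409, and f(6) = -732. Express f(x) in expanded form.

f(x) = -4x^3 + 4x^2 - 3x + 6

Write f(x) = ax^3 + bx^2 + cx + d. Substituting each data point gives a linear system:
  d = 6
  64a + 16b + 4c + d = -198
  125a + 25b + 5c + d = -409
  216a + 36b + 6c + d = -732
Solving the system yields a = -4, b = 4, c = -3, d = 6.
So f(x) = -4x^3 + 4x^2 - 3x + 6.
Check: f(6) = -732. ✓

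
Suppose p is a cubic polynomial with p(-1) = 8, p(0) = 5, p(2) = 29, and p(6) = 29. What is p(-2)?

29

Using the Lagrange interpolation formula with nodes -1, 0, 2, 6:
  L_0(u) = u(u - 2)(u - 6) / -21
  L_1(u) = (u + 1)(u - 2)(u - 6) / 12
  L_2(u) = (u + 1)u(u - 6) / -24
  L_3(u) = (u + 1)u(u - 2) / 168
Then p(u) = 8·L_0(u) + 5·L_1(u) + 29·L_2(u) + 29·L_3(u).
Expanding and collecting terms gives p(u) = -u³ + 6u² + 4u + 5.
Evaluating at u = -2: p(-2) = 29.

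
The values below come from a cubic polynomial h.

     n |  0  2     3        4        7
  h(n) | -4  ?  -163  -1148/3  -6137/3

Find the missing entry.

-152/3

The 4 known points determine the degree-3 polynomial uniquely.
Write h(n) = an^3 + bn^2 + cn + d. Substituting each data point gives a linear system:
  d = -4
  27a + 9b + 3c + d = -163
  64a + 16b + 4c + d = -1148/3
  343a + 49b + 7c + d = -6137/3
Solving the system yields a = -6, b = 1/3, c = 0, d = -4.
So h(n) = -6n³ + (1/3)n² - 4.
Then h(2) = -152/3.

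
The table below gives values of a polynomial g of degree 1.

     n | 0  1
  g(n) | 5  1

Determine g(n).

g(n) = -4n + 5

Using the Lagrange interpolation formula with nodes 0, 1:
  L_0(n) = (n - 1) / -1
  L_1(n) = n / 1
Then g(n) = 5·L_0(n) + 1·L_1(n).
Expanding and collecting terms gives g(n) = -4n + 5.
Check: g(1) = 1. ✓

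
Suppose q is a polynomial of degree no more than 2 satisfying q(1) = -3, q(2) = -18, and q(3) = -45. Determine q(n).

q(n) = -6n^2 + 3n

Write q(n) = an^2 + bn + c. Substituting each data point gives a linear system:
  a + b + c = -3
  4a + 2b + c = -18
  9a + 3b + c = -45
Solving the system yields a = -6, b = 3, c = 0.
So q(n) = -6n^2 + 3n.
Check: q(1) = -3. ✓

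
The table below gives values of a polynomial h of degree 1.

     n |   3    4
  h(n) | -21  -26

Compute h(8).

-46

Write h(n) = an + b. Substituting each data point gives a linear system:
  3a + b = -21
  4a + b = -26
Solving the system yields a = -5, b = -6.
So h(n) = -5n - 6.
Then h(8) = -46.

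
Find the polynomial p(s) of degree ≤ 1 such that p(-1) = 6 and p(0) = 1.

p(s) = -5s + 1

Write p(s) = as + b. Substituting each data point gives a linear system:
  -a + b = 6
  b = 1
Solving the system yields a = -5, b = 1.
So p(s) = -5s + 1.
Check: p(0) = 1. ✓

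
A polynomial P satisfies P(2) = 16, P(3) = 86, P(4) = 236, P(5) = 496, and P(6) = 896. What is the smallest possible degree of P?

3

Forward differences of the values at t = 2, 3, 4, 5, 6:
  P  : 16  86  236  496  896
  Δ  : 70  150  260  400
  Δ^2: 80  110  140
  Δ^3: 30  30
  Δ^4: 0
The third differences are constant (30) and nonzero, while all higher differences vanish, so the minimal degree is 3.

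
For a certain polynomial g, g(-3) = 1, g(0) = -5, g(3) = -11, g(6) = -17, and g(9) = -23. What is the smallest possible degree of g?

Forward differences of the values at u = -3, 0, 3, 6, 9:
  g  : 1  -5  -11  -17  -23
  Δ  : -6  -6  -6  -6
  Δ^2: 0  0  0
  Δ^3: 0  0
  Δ^4: 0
The first differences are constant (-6) and nonzero, while all higher differences vanish, so the minimal degree is 1.

1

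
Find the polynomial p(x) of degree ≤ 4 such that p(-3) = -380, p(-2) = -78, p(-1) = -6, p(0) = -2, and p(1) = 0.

Write p(x) = ax^4 + bx^3 + cx^2 + dx + e. Substituting each data point gives a linear system:
  81a - 27b + 9c - 3d + e = -380
  16a - 8b + 4c - 2d + e = -78
  a - b + c - d + e = -6
  e = -2
  a + b + c + d + e = 0
Solving the system yields a = -4, b = 3, c = 3, d = 0, e = -2.
So p(x) = -4x⁴ + 3x³ + 3x² - 2.
Check: p(-2) = -78. ✓

p(x) = -4x^4 + 3x^3 + 3x^2 - 2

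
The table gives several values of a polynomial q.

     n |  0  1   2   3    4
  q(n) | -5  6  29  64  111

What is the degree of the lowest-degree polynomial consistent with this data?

2

Forward differences of the values at n = 0, 1, 2, 3, 4:
  q  : -5  6  29  64  111
  Δ  : 11  23  35  47
  Δ^2: 12  12  12
  Δ^3: 0  0
  Δ^4: 0
The second differences are constant (12) and nonzero, while all higher differences vanish, so the minimal degree is 2.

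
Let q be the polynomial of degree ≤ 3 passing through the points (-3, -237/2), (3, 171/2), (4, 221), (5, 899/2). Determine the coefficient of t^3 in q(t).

Write q(t) = at^3 + bt^2 + ct + d. Substituting each data point gives a linear system:
  -27a + 9b - 3c + d = -237/2
  27a + 9b + 3c + d = 171/2
  64a + 16b + 4c + d = 221
  125a + 25b + 5c + d = 899/2
Solving the system yields a = 4, b = -3/2, c = -2, d = -3.
So q(t) = 4t^3 - (3/2)t^2 - 2t - 3.
The leading coefficient is 4.

4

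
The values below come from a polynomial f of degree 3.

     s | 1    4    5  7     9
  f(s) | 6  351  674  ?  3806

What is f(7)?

1812

The 4 known points determine the degree-3 polynomial uniquely.
Write f(s) = as^3 + bs^2 + cs + d. Substituting each data point gives a linear system:
  a + b + c + d = 6
  64a + 16b + 4c + d = 351
  125a + 25b + 5c + d = 674
  729a + 81b + 9c + d = 3806
Solving the system yields a = 5, b = 2, c = 0, d = -1.
So f(s) = 5s^3 + 2s^2 - 1.
Then f(7) = 1812.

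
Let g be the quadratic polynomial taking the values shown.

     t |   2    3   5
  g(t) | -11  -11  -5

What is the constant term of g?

-5

Write g(t) = at^2 + bt + c. Substituting each data point gives a linear system:
  4a + 2b + c = -11
  9a + 3b + c = -11
  25a + 5b + c = -5
Solving the system yields a = 1, b = -5, c = -5.
So g(t) = t^2 - 5t - 5.
The constant term is -5.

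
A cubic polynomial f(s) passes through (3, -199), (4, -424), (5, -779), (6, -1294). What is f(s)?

Write f(s) = as^3 + bs^2 + cs + d. Substituting each data point gives a linear system:
  27a + 9b + 3c + d = -199
  64a + 16b + 4c + d = -424
  125a + 25b + 5c + d = -779
  216a + 36b + 6c + d = -1294
Solving the system yields a = -5, b = -5, c = -5, d = -4.
So f(s) = -5s^3 - 5s^2 - 5s - 4.
Check: f(5) = -779. ✓

f(s) = -5s^3 - 5s^2 - 5s - 4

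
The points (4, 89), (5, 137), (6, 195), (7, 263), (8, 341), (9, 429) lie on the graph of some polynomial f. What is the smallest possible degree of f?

Forward differences of the values at u = 4, 5, 6, 7, 8, 9:
  f  : 89  137  195  263  341  429
  Δ  : 48  58  68  78  88
  Δ^2: 10  10  10  10
  Δ^3: 0  0  0
  Δ^4: 0  0
  Δ^5: 0
The second differences are constant (10) and nonzero, while all higher differences vanish, so the minimal degree is 2.

2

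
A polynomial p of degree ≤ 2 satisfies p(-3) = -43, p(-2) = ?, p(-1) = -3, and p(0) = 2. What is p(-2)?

-18

On equispaced nodes a degree-2 polynomial has vanishing third forward difference, so
  - p(-3) + 3·p(-2) - 3·p(-1) + p(0) = 0.
Substituting the known values and solving for p(-2):
  3·p(-2) = -54
  p(-2) = -18.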